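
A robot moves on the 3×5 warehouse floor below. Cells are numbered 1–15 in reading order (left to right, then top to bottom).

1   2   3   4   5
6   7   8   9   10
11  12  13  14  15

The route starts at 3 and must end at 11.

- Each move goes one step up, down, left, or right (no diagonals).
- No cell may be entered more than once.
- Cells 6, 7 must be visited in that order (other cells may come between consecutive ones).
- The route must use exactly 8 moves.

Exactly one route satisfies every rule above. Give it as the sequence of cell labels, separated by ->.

The waypoints must appear in the order 6, 7, with no cell reused.
Route from 3: 2× left (reaching 1), down to 6, 2× right (reaching 8), down to 13, 2× left (reaching 11) — 8 moves in all.
Check: order respected (6 at step 3, 7 at step 4); 8 moves as required.

3 -> 2 -> 1 -> 6 -> 7 -> 8 -> 13 -> 12 -> 11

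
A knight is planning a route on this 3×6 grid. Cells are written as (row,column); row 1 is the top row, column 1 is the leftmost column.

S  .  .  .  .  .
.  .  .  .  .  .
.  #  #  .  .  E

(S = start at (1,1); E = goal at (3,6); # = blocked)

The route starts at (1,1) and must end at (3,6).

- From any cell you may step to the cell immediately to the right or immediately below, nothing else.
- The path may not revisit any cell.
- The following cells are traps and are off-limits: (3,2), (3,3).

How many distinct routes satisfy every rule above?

15

A right/down-only route from (1,1) to (3,6) makes exactly 2 down-moves and 5 right-moves in some order.
With no other constraints that would be C(7,2) = 21 routes.
Subtract routes through each blocked cell (inclusion–exclusion for overlaps): − through (3,2): 3 − through (3,3): 6 + through (3,2)&(3,3): 3 → 15.
That gives 15 routes.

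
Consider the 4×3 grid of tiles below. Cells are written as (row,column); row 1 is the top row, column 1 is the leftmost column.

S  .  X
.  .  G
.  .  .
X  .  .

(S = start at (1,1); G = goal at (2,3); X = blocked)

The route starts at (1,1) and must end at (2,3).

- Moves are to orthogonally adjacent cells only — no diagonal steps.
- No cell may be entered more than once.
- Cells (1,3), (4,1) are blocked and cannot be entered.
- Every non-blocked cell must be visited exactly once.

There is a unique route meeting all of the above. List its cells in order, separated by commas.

Need to visit all 10 open cells exactly once, starting at (1,1) and ending at (2,3).
Cell (4,2) has only two open neighbours ((3,2) and (4,3)), so the path must pass straight through it: one of those is the cell it's entered from and the other is where it exits.
Route from (1,1): right to (1,2), down to (2,2), left to (2,1), down to (3,1), right to (3,2), down to (4,2), right to (4,3), 2× up (reaching (2,3)) — 9 moves in all.
Check: all 10 open cells covered.

(1,1), (1,2), (2,2), (2,1), (3,1), (3,2), (4,2), (4,3), (3,3), (2,3)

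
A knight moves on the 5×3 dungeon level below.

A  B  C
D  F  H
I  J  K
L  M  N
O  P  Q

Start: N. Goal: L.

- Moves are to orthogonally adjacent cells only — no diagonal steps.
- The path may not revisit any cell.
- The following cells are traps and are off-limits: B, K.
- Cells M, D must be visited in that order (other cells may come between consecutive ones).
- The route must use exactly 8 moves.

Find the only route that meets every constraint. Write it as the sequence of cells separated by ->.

The waypoints must appear in the order M, D, with no cell reused.
Route from N: down 1 to Q, left 1 to P, up 3 to F, left 1 to D, down 2 to L — 8 moves in all.
Check: order respected (M at step 3, D at step 6); 8 moves as required.

N -> Q -> P -> M -> J -> F -> D -> I -> L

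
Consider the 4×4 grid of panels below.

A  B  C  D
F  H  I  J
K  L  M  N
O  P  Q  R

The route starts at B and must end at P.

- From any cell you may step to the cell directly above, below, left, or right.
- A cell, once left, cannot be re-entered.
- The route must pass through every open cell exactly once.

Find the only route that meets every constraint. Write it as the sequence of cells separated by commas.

Need to visit all 16 open cells exactly once, starting at B and ending at P.
Cell D has only two open neighbours (J and C), so the path must pass straight through it: one of those is the cell it's entered from and the other is where it exits.
Route from B: left 1 to A, down 1 to F, right 2 to I, up 1 to C, right 1 to D, down 3 to R, left 1 to Q, up 1 to M, left 2 to K, down 1 to O, right 1 to P — 15 moves in all.
Check: all 16 open cells covered.

B, A, F, H, I, C, D, J, N, R, Q, M, L, K, O, P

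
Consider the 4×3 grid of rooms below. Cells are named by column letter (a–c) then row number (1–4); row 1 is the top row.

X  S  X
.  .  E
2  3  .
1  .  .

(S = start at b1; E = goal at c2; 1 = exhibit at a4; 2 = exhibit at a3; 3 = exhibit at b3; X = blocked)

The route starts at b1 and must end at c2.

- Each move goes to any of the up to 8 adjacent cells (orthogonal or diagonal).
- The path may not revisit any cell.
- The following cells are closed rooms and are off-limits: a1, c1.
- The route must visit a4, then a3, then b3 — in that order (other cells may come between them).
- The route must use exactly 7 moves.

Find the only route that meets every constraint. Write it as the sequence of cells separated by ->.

The waypoints must appear in the order a4, a3, b3, with no cell reused.
Route from b1: down 1 to b2, down-right 1 to c3, down-left 1 to b4, left 1 to a4, up 1 to a3, right 1 to b3, up-right 1 to c2 — 7 moves in all.
Check: order respected (1 at step 4, 2 at step 5, 3 at step 6); 7 moves as required.

b1 -> b2 -> c3 -> b4 -> a4 -> a3 -> b3 -> c2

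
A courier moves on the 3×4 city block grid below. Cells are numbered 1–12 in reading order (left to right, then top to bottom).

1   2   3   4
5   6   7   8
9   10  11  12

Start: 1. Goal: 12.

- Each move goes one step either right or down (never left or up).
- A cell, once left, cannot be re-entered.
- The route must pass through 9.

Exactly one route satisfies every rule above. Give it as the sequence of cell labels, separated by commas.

1, 5, 9, 10, 11, 12

Moves only go right or down, so the column and row indices never decrease.
Route from 1: 2× down (reaching 9), 3× right (reaching 12) — 5 moves in all.
Check: all required cells visited.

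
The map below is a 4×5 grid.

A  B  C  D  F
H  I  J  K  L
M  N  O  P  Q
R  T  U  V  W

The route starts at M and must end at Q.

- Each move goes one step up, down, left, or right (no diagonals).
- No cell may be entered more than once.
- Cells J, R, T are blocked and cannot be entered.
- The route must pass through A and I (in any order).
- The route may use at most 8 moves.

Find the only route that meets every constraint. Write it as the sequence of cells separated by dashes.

M - H - A - B - I - N - O - P - Q

The budget equals the shortest possible length, so every move has to be on a shortest route through the required cells.
Route from M: 2× up (reaching A), right to B, 2× down (reaching N), 3× right (reaching Q) — 8 moves in all.
Check: all required cells visited; 8 ≤ 8 moves.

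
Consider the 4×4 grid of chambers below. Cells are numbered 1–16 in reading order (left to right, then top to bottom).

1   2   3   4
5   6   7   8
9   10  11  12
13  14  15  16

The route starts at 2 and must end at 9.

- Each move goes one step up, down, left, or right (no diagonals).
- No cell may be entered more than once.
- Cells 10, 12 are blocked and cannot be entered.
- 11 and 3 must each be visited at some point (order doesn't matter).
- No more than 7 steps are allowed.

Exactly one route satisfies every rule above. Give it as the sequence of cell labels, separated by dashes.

2 - 3 - 7 - 11 - 15 - 14 - 13 - 9

Any route must reach 11 and 3 and still end at 9 within 7 moves, so the order of the required stops is forced.
Route from 2: right to 3, 3× down (reaching 15), 2× left (reaching 13), up to 9 — 7 moves in all.
Check: all required cells visited; 7 ≤ 7 moves.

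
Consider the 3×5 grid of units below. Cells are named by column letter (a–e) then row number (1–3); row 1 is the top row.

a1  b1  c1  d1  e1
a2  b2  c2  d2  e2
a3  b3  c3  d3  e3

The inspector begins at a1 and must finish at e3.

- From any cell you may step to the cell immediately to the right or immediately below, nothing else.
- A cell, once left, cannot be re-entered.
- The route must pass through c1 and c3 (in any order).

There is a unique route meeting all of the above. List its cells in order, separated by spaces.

Moves only go right or down, so the column and row indices never decrease.
Route from a1: right 2 to c1, down 2 to c3, right 2 to e3 — 6 moves in all.
Check: all required cells visited.

a1 b1 c1 c2 c3 d3 e3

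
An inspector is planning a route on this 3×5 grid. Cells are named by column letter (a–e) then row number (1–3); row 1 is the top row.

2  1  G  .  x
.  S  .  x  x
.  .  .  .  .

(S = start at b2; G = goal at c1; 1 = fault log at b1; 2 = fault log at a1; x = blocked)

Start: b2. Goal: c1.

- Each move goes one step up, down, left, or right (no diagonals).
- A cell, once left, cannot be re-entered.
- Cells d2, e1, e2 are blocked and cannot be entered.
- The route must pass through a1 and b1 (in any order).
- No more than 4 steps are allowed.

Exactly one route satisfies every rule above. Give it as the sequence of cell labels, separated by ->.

Any route must reach a1 and b1 and still end at c1 within 4 moves, so the order of the required stops is forced.
Route from b2: left to a2, up to a1, 2× right (reaching c1) — 4 moves in all.
Check: all required cells visited; 4 ≤ 4 moves.

b2 -> a2 -> a1 -> b1 -> c1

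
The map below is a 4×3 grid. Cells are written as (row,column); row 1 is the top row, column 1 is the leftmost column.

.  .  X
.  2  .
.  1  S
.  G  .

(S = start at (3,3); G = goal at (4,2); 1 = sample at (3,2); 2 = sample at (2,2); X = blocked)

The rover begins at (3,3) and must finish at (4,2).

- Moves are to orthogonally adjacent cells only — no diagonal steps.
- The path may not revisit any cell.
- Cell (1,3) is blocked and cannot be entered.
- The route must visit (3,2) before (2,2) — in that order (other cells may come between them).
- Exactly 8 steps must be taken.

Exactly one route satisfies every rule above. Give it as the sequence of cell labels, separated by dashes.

The waypoints must appear in the order (3,2), (2,2), with no cell reused.
Route from (3,3): left 1 to (3,2), up 2 to (1,2), left 1 to (1,1), down 3 to (4,1), right 1 to (4,2) — 8 moves in all.
Check: order respected (1 at step 1, 2 at step 2); 8 moves as required.

(3,3) - (3,2) - (2,2) - (1,2) - (1,1) - (2,1) - (3,1) - (4,1) - (4,2)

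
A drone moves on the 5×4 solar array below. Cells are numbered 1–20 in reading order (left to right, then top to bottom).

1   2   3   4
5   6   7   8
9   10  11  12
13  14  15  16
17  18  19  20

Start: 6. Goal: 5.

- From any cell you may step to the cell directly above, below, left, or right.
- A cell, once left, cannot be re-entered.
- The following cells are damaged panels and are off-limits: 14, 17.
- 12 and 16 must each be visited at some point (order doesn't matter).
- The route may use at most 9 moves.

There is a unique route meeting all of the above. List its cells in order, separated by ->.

Any route must reach 12 and 16 and still end at 5 within 9 moves, so the order of the required stops is forced.
Route from 6: 2× right (reaching 8), 2× down (reaching 16), left to 15, up to 11, 2× left (reaching 9), up to 5 — 9 moves in all.
Check: all required cells visited; 9 ≤ 9 moves.

6 -> 7 -> 8 -> 12 -> 16 -> 15 -> 11 -> 10 -> 9 -> 5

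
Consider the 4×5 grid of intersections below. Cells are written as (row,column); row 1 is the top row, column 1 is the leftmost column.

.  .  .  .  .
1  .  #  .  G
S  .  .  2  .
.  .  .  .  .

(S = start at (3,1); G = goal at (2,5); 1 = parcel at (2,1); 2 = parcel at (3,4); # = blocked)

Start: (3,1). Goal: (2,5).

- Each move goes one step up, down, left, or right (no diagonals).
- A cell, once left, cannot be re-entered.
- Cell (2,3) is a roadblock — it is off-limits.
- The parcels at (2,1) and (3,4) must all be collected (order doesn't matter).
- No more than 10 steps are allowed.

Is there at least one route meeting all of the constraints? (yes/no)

One route that works: (3,1) → (2,1) → (2,2) → (3,2) → (3,3) → (3,4) → (2,4) → (2,5).

yes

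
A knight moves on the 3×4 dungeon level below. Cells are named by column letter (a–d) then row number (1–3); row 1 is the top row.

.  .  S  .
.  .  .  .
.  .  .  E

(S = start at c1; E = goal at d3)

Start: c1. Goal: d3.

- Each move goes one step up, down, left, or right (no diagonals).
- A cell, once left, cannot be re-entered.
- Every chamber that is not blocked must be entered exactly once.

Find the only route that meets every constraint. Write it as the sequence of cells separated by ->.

Need to visit all 12 open cells exactly once, starting at c1 and ending at d3.
Cell a1 has only two open neighbours (a2 and b1), so the path must pass straight through it: one of those is the cell it's entered from and the other is where it exits.
Route from c1: right to d1, down to d2, 2× left (reaching b2), up to b1, left to a1, 2× down (reaching a3), 3× right (reaching d3) — 11 moves in all.
Check: all 12 open cells covered.

c1 -> d1 -> d2 -> c2 -> b2 -> b1 -> a1 -> a2 -> a3 -> b3 -> c3 -> d3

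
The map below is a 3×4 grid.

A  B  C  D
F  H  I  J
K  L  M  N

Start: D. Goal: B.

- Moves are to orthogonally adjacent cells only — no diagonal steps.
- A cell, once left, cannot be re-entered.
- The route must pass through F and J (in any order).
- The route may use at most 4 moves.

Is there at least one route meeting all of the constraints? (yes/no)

no

Even ignoring the no-revisit rule, getting from D to B, taking the cheapest ordering D → J → F → B needs at least 1 + 3 + 2 = 6 moves (Manhattan distance per leg), which exceeds the 4-move limit.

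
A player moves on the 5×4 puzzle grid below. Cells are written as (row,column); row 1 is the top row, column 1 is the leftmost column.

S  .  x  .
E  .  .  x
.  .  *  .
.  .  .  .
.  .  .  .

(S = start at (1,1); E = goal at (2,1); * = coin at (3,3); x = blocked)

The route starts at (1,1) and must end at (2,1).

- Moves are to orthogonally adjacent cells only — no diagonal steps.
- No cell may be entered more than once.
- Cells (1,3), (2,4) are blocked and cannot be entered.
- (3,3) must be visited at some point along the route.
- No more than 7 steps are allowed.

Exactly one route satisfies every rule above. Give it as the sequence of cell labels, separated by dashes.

(1,1) - (1,2) - (2,2) - (2,3) - (3,3) - (3,2) - (3,1) - (2,1)

Any route must reach (3,3) and still end at (2,1) within 7 moves, so the order of the required stops is forced.
Route from (1,1): right to (1,2), down to (2,2), right to (2,3), down to (3,3), 2× left (reaching (3,1)), up to (2,1) — 7 moves in all.
Check: all required cells visited; 7 ≤ 7 moves.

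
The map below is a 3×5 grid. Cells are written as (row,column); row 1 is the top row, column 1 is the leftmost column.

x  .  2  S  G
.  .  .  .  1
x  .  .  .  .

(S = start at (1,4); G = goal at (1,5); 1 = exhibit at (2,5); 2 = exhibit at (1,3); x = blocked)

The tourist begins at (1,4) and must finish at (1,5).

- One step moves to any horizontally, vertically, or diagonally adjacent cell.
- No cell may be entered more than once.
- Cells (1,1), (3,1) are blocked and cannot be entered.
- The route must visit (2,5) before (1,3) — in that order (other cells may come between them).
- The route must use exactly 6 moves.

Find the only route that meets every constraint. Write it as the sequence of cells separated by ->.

(1,4) -> (2,5) -> (3,4) -> (2,3) -> (1,3) -> (2,4) -> (1,5)

The waypoints must appear in the order (2,5), (1,3), with no cell reused.
Route from (1,4): down-right to (2,5), down-left to (3,4), up-left to (2,3), up to (1,3), down-right to (2,4), up-right to (1,5) — 6 moves in all.
Check: order respected (1 at step 1, 2 at step 4); 6 moves as required.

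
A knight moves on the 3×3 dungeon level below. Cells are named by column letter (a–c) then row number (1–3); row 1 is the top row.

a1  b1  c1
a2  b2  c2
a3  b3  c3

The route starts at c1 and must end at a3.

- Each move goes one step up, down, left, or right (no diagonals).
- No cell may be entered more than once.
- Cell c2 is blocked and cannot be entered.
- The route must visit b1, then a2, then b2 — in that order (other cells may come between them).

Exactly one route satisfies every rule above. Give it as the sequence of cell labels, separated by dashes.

The waypoints must appear in the order b1, a2, b2, with no cell reused.
Route from c1: 2× left (reaching a1), down to a2, right to b2, down to b3, left to a3 — 6 moves in all.
Check: order respected (b1 at step 1, a2 at step 3, b2 at step 4).

c1 - b1 - a1 - a2 - b2 - b3 - a3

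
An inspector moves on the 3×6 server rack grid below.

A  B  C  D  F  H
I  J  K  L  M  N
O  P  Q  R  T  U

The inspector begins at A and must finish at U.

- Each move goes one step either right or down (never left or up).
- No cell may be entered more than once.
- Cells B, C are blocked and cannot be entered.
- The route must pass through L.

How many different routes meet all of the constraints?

A right/down-only route from A to U makes exactly 2 down-moves and 5 right-moves in some order.
With no other constraints that would be C(7,2) = 21 routes.
Split at L and multiply the segment counts (each segment already excludes blocked cells): A→L: 1; L→U: 3; product = 3.
That gives 3 routes.

3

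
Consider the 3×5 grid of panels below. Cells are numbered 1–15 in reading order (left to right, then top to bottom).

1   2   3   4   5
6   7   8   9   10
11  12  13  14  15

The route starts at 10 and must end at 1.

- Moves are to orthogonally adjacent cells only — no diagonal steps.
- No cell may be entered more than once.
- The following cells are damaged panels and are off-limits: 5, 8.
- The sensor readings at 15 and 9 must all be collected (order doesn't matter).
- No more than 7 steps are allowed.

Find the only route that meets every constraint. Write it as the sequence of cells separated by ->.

The 7-move cap with required stops at 15, 9 leaves no slack for detours.
Route from 10: down to 15, left to 14, 2× up (reaching 4), 3× left (reaching 1) — 7 moves in all.
Check: all required cells visited; 7 ≤ 7 moves.

10 -> 15 -> 14 -> 9 -> 4 -> 3 -> 2 -> 1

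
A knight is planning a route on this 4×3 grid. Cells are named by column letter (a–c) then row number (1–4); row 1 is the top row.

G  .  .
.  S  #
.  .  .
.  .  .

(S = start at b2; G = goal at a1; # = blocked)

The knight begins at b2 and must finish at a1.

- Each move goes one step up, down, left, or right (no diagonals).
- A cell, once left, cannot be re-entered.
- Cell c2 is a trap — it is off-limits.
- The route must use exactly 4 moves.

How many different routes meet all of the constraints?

Need simple routes of exactly 4 moves from b2 to a1 (Manhattan distance 2, so 1 moves are spent on a detour and 1 undoing it).
Enumerating: b2 b3 a3 a2 a1.
That gives 1 route.

1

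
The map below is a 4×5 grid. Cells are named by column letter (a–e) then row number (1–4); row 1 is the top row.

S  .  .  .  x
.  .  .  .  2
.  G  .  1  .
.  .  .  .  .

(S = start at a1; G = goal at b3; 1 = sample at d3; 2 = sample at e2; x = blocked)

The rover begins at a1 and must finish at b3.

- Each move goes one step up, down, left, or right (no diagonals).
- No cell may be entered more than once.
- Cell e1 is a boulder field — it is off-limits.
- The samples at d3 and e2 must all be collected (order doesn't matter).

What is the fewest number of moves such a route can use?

Any route passes through d3 and e2 in some order between a1 and b3. Summing Manhattan distances along each leg and taking the cheapest ordering (a1 → e2 → d3 → b3) gives a lower bound of 5 + 2 + 2 = 9 moves.
A route of 9 moves achieves this: a1 → a2 → b2 → c2 → d2 → e2 → e3 → d3 → c3 → b3.
Since 9 matches the lower bound, it is optimal.

9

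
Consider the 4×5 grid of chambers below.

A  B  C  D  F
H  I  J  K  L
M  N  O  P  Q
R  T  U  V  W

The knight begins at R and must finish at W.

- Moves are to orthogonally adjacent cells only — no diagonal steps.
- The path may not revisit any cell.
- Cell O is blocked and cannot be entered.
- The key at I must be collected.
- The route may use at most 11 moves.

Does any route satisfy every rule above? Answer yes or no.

One route that works: R → M → H → I → N → T → U → V → W.

yes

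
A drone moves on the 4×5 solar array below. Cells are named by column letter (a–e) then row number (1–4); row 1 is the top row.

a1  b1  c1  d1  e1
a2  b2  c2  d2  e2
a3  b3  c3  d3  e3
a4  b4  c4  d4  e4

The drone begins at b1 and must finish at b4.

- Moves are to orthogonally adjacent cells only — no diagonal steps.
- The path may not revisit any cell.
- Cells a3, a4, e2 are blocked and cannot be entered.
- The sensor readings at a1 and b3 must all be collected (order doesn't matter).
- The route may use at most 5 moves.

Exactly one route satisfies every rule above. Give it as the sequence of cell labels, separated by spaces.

b1 a1 a2 b2 b3 b4

Any route must reach a1 and b3 and still end at b4 within 5 moves, so the order of the required stops is forced.
Route from b1: left 1 to a1, down 1 to a2, right 1 to b2, down 2 to b4 — 5 moves in all.
Check: all required cells visited; 5 ≤ 5 moves.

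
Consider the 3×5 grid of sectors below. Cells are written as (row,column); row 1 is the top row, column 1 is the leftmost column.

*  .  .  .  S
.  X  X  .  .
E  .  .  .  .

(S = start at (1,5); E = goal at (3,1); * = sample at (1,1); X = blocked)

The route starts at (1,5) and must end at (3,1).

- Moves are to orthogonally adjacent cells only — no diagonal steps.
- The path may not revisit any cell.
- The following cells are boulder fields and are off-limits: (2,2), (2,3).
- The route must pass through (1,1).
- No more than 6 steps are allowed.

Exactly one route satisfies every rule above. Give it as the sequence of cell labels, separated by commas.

(1,5), (1,4), (1,3), (1,2), (1,1), (2,1), (3,1)

Any route must reach (1,1) and still end at (3,1) within 6 moves, so the order of the required stops is forced.
Route from (1,5): 4× left (reaching (1,1)), 2× down (reaching (3,1)) — 6 moves in all.
Check: all required cells visited; 6 ≤ 6 moves.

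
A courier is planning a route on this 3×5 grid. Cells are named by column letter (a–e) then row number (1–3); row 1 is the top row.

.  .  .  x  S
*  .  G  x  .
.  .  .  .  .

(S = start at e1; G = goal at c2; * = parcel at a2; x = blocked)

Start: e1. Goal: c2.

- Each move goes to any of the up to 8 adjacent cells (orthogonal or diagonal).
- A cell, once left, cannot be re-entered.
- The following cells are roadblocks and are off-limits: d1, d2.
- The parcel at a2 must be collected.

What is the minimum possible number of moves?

Any route passes through a2 somewhere between e1 and c2. Summing Chebyshev distances along the two legs (e1 → a2 → c2) gives a lower bound of 4 + 2 = 6 moves.
That bound ignores the blocked cells. Measuring each leg by the fewest moves that actually steer around them (e1→a2: 5; a2→c2: 2) raises the lower bound to 7.
A route of 7 moves exists: e1 → e2 → d3 → c3 → b2 → a2 → b1 → c2.
Since 7 matches that lower bound, it is optimal.

7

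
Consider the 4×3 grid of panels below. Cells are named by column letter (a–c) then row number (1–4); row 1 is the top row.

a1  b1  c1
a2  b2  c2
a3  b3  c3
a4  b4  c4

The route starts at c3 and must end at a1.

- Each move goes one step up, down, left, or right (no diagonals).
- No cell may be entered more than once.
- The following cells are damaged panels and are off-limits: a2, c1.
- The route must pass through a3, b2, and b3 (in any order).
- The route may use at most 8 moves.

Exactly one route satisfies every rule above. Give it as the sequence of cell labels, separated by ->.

The 8-move cap with required stops at a3, b2, b3 leaves no slack for detours.
Route from c3: down 1 to c4, left 2 to a4, up 1 to a3, right 1 to b3, up 2 to b1, left 1 to a1 — 8 moves in all.
Check: all required cells visited; 8 ≤ 8 moves.

c3 -> c4 -> b4 -> a4 -> a3 -> b3 -> b2 -> b1 -> a1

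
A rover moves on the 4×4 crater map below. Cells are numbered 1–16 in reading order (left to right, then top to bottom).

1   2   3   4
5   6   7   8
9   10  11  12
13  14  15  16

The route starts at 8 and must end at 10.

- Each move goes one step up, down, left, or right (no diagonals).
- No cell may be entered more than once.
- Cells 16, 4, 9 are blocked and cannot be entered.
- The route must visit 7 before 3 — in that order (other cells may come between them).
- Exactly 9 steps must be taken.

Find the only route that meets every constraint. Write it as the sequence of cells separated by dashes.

8 - 12 - 11 - 7 - 3 - 2 - 1 - 5 - 6 - 10

The waypoints must appear in the order 7, 3, with no cell reused.
Route from 8: down 1 to 12, left 1 to 11, up 2 to 3, left 2 to 1, down 1 to 5, right 1 to 6, down 1 to 10 — 9 moves in all.
Check: order respected (7 at step 3, 3 at step 4); 9 moves as required.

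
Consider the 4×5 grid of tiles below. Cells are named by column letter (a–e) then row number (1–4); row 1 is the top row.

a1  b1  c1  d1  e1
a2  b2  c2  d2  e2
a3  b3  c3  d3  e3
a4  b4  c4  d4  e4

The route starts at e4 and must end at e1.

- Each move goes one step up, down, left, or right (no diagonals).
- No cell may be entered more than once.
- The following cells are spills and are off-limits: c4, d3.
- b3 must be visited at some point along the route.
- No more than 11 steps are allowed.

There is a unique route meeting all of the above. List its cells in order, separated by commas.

The budget equals the shortest possible length, so every move has to be on a shortest route through the required cells.
Route from e4: up 2 to e2, left 2 to c2, down 1 to c3, left 1 to b3, up 2 to b1, right 3 to e1 — 11 moves in all.
Check: all required cells visited; 11 ≤ 11 moves.

e4, e3, e2, d2, c2, c3, b3, b2, b1, c1, d1, e1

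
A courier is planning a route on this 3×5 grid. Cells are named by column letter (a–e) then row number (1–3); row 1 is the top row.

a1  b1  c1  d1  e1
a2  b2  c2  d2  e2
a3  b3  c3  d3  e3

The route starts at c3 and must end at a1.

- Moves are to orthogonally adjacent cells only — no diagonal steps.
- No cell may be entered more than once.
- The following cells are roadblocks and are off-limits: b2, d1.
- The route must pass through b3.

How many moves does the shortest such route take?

Any route passes through b3 somewhere between c3 and a1. Summing Manhattan distances along the two legs (c3 → b3 → a1) gives a lower bound of 1 + 3 = 4 moves.
A route of 4 moves achieves this: c3 → b3 → a3 → a2 → a1.
Since 4 matches the lower bound, it is optimal.

4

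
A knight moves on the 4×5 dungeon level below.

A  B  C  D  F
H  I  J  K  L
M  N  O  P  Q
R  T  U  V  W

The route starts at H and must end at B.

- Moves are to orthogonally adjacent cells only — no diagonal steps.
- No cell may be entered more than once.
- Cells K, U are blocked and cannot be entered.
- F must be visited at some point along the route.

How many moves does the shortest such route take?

10

Any route passes through F somewhere between H and B. Summing Manhattan distances along the two legs (H → F → B) gives a lower bound of 5 + 3 = 8 moves.
The shortest route satisfying every rule uses 10 moves: H → M → N → O → P → Q → L → F → D → C → B.
The no-revisit rule (legs can't share cells) pushes the minimum above the 8-move bound; an exhaustive check rules out every length from 8 to 9, leaving 10 as the minimum.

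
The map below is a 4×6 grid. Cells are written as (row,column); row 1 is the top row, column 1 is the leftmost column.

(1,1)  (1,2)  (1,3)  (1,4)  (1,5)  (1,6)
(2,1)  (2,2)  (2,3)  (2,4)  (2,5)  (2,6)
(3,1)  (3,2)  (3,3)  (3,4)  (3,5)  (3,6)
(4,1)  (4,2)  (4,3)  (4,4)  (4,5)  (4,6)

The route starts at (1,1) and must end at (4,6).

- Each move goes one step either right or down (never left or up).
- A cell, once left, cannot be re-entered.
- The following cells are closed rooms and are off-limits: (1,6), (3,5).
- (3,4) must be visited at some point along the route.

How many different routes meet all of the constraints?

A right/down-only route from (1,1) to (4,6) makes exactly 3 down-moves and 5 right-moves in some order.
With no other constraints that would be C(8,3) = 56 routes.
Split at (3,4) and multiply the segment counts (each segment already excludes blocked cells): (1,1)→(3,4): 10; (3,4)→(4,6): 1; product = 10.
That gives 10 routes.

10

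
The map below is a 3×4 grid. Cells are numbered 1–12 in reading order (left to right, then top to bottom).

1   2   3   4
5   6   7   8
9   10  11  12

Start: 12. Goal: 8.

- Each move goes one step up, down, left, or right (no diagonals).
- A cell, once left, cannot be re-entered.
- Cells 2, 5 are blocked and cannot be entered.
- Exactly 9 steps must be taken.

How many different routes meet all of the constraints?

Need simple routes of exactly 9 moves from 12 to 8 (Manhattan distance 1, so 4 moves are spent on a detour and 4 undoing it).
No route satisfies every constraint, so the count is 0.

0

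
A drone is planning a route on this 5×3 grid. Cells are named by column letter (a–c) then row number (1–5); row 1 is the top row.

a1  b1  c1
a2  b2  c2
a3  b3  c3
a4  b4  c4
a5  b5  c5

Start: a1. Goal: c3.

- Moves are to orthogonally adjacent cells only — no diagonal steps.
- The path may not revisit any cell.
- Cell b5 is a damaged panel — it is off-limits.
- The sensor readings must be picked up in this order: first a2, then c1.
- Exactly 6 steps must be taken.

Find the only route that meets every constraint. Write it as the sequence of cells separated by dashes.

The waypoints must appear in the order a2, c1, with no cell reused.
Route from a1: down 1 to a2, right 1 to b2, up 1 to b1, right 1 to c1, down 2 to c3 — 6 moves in all.
Check: order respected (a2 at step 1, c1 at step 4); 6 moves as required.

a1 - a2 - b2 - b1 - c1 - c2 - c3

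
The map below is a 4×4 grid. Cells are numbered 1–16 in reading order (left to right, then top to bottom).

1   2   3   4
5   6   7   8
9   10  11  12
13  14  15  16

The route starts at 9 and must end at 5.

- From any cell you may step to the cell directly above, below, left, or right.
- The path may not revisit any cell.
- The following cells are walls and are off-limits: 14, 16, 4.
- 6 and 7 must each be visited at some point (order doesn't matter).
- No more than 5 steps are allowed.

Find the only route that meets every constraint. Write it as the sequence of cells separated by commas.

The 5-move cap with required stops at 6, 7 leaves no slack for detours.
Route from 9: 2× right (reaching 11), up to 7, 2× left (reaching 5) — 5 moves in all.
Check: all required cells visited; 5 ≤ 5 moves.

9, 10, 11, 7, 6, 5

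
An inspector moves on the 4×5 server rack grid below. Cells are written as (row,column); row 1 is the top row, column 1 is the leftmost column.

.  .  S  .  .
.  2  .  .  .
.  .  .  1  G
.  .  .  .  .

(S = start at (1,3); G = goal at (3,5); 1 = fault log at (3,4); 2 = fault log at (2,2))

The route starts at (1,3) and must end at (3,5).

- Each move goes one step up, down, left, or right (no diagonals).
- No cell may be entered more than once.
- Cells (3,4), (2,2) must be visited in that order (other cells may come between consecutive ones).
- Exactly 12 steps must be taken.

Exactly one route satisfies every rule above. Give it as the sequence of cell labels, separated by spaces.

(1,3) (1,4) (2,4) (3,4) (3,3) (2,3) (2,2) (3,2) (4,2) (4,3) (4,4) (4,5) (3,5)

The waypoints must appear in the order (3,4), (2,2), with no cell reused.
Route from (1,3): right to (1,4), 2× down (reaching (3,4)), left to (3,3), up to (2,3), left to (2,2), 2× down (reaching (4,2)), 3× right (reaching (4,5)), up to (3,5) — 12 moves in all.
Check: order respected (1 at step 3, 2 at step 6); 12 moves as required.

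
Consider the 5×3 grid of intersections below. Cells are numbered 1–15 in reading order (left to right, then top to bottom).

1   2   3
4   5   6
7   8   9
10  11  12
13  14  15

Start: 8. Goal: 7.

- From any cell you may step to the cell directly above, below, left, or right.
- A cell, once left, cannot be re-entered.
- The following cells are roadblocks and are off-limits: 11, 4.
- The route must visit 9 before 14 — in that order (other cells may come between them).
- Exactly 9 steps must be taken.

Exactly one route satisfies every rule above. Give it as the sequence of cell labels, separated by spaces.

8 5 6 9 12 15 14 13 10 7

The waypoints must appear in the order 9, 14, with no cell reused.
Route from 8: up 1 to 5, right 1 to 6, down 3 to 15, left 2 to 13, up 2 to 7 — 9 moves in all.
Check: order respected (9 at step 3, 14 at step 6); 9 moves as required.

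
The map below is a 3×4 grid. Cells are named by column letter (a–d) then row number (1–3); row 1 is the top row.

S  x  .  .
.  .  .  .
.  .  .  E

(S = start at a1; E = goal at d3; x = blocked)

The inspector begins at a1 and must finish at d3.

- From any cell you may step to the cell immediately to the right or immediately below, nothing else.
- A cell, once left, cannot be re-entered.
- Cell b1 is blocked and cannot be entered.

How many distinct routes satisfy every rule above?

A right/down-only route from a1 to d3 makes exactly 2 down-moves and 3 right-moves in some order.
With no other constraints that would be C(5,2) = 10 routes.
Subtract routes through each blocked cell (inclusion–exclusion for overlaps): − through b1: 6 → 4.
That gives 4 routes.

4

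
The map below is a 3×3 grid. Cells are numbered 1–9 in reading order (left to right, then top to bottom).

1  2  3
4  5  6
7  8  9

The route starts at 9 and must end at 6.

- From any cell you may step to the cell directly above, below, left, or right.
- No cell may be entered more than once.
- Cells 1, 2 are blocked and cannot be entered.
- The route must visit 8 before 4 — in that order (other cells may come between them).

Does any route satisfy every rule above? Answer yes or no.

One route that works: 9 → 8 → 7 → 4 → 5 → 6.

yes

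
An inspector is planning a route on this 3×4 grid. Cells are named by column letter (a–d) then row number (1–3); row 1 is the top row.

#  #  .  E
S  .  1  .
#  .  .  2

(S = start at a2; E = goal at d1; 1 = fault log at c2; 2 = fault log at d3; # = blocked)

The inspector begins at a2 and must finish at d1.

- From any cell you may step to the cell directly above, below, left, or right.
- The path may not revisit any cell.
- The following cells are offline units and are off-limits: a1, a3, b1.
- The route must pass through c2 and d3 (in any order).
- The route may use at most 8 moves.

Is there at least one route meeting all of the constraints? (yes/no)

One route that works: a2 → b2 → c2 → c3 → d3 → d2 → d1.

yes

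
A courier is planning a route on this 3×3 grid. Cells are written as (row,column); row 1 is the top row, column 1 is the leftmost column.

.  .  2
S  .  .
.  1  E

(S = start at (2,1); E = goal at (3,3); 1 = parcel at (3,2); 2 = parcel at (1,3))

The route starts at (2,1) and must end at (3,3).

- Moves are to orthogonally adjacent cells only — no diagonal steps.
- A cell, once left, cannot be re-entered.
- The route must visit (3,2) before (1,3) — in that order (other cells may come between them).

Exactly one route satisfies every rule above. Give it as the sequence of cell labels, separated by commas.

The waypoints must appear in the order (3,2), (1,3), with no cell reused.
Route from (2,1): down 1 to (3,1), right 1 to (3,2), up 2 to (1,2), right 1 to (1,3), down 2 to (3,3) — 7 moves in all.
Check: order respected (1 at step 2, 2 at step 5).

(2,1), (3,1), (3,2), (2,2), (1,2), (1,3), (2,3), (3,3)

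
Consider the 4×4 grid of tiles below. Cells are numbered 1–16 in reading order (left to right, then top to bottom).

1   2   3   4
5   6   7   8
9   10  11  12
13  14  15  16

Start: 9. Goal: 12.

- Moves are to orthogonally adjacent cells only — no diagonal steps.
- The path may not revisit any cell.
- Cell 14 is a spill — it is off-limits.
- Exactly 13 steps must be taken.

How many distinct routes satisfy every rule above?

2

Need simple routes of exactly 13 moves from 9 to 12 (Manhattan distance 3, so 5 moves are spent on a detour and 5 undoing it).
Enumerating: 9 5 1 2 3 4 8 7 6 10 11 15 16 12 | 9 10 6 5 1 2 3 4 8 7 11 15 16 12.
That gives 2 routes.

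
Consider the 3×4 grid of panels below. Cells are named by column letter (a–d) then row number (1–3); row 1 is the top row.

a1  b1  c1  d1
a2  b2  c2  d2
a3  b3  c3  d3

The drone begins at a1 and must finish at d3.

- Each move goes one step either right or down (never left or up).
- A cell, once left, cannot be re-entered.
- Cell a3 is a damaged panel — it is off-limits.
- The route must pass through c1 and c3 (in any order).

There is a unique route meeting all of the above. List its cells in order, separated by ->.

Moves only go right or down, so the column and row indices never decrease.
Route from a1: 2× right (reaching c1), 2× down (reaching c3), right to d3 — 5 moves in all.
Check: all required cells visited.

a1 -> b1 -> c1 -> c2 -> c3 -> d3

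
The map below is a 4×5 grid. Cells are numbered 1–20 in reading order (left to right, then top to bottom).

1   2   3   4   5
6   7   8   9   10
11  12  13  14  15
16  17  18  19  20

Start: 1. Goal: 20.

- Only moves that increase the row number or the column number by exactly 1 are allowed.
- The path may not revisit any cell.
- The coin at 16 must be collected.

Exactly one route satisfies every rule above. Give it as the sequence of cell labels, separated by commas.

Moves only go right or down, so the column and row indices never decrease.
Route from 1: 3× down (reaching 16), 4× right (reaching 20) — 7 moves in all.
Check: all required cells visited.

1, 6, 11, 16, 17, 18, 19, 20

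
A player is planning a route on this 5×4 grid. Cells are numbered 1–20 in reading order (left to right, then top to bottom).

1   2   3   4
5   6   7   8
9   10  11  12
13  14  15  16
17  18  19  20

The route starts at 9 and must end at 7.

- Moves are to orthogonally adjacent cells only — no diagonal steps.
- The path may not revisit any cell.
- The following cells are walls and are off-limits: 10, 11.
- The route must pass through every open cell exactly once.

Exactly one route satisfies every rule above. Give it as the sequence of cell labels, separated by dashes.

Need to visit all 18 open cells exactly once, starting at 9 and ending at 7.
Route from 9: 2× down (reaching 17), right to 18, up to 14, right to 15, down to 19, right to 20, 4× up (reaching 4), 3× left (reaching 1), down to 5, 2× right (reaching 7) — 17 moves in all.
Check: all 18 open cells covered.

9 - 13 - 17 - 18 - 14 - 15 - 19 - 20 - 16 - 12 - 8 - 4 - 3 - 2 - 1 - 5 - 6 - 7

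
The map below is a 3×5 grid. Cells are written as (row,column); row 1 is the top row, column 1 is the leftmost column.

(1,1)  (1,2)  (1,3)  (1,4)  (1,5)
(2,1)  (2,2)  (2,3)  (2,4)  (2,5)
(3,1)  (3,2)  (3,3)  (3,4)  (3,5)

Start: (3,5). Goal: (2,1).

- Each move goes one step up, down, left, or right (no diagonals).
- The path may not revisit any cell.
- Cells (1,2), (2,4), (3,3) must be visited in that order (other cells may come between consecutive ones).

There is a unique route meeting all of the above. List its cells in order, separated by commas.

(3,5), (2,5), (1,5), (1,4), (1,3), (1,2), (2,2), (2,3), (2,4), (3,4), (3,3), (3,2), (3,1), (2,1)

The waypoints must appear in the order (1,2), (2,4), (3,3), with no cell reused.
Route from (3,5): up 2 to (1,5), left 3 to (1,2), down 1 to (2,2), right 2 to (2,4), down 1 to (3,4), left 3 to (3,1), up 1 to (2,1) — 13 moves in all.
Check: order respected ((1,2) at step 5, (2,4) at step 8, (3,3) at step 10).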